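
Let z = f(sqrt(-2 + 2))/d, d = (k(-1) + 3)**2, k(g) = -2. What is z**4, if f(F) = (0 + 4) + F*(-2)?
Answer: 256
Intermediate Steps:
d = 1 (d = (-2 + 3)**2 = 1**2 = 1)
f(F) = 4 - 2*F
z = 4 (z = (4 - 2*sqrt(-2 + 2))/1 = (4 - 2*sqrt(0))*1 = (4 - 2*0)*1 = (4 + 0)*1 = 4*1 = 4)
z**4 = 4**4 = 256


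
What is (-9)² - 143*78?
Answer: -11073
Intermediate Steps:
(-9)² - 143*78 = 81 - 11154 = -11073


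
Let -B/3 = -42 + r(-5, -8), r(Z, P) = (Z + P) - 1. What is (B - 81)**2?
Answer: 7569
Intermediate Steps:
r(Z, P) = -1 + P + Z (r(Z, P) = (P + Z) - 1 = -1 + P + Z)
B = 168 (B = -3*(-42 + (-1 - 8 - 5)) = -3*(-42 - 14) = -3*(-56) = 168)
(B - 81)**2 = (168 - 81)**2 = 87**2 = 7569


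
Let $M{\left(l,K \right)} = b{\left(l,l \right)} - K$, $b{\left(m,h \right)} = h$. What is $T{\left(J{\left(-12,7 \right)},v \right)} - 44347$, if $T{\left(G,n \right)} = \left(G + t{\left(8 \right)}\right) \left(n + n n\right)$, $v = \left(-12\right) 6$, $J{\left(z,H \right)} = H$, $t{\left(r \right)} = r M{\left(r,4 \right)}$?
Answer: $155021$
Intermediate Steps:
$M{\left(l,K \right)} = l - K$
$t{\left(r \right)} = r \left(-4 + r\right)$ ($t{\left(r \right)} = r \left(r - 4\right) = r \left(-4 + r\right)$)
$v = -72$
$T{\left(G,n \right)} = \left(32 + G\right) \left(n + n^{2}\right)$ ($T{\left(G,n \right)} = \left(G + 8 \left(-4 + 8\right)\right) \left(n + n n\right) = \left(G + 8 \cdot 4\right) \left(n + n^{2}\right) = \left(G + 32\right) \left(n + n^{2}\right) = \left(32 + G\right) \left(n + n^{2}\right)$)
$T{\left(J{\left(-12,7 \right)},v \right)} - 44347 = - 72 \left(32 + 7 + 32 \left(-72\right) + 7 \left(-72\right)\right) - 44347 = - 72 \left(32 + 7 - 2304 - 504\right) - 44347 = \left(-72\right) \left(-2769\right) - 44347 = 199368 - 44347 = 155021$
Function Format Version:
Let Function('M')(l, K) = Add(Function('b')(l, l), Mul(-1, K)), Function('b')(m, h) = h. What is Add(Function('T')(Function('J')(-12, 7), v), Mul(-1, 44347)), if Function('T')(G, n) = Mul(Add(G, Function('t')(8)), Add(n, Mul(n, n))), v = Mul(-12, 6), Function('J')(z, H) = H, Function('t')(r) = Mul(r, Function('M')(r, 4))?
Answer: 155021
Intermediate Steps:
Function('M')(l, K) = Add(l, Mul(-1, K))
Function('t')(r) = Mul(r, Add(-4, r)) (Function('t')(r) = Mul(r, Add(r, Mul(-1, 4))) = Mul(r, Add(r, -4)) = Mul(r, Add(-4, r)))
v = -72
Function('T')(G, n) = Mul(Add(32, G), Add(n, Pow(n, 2))) (Function('T')(G, n) = Mul(Add(G, Mul(8, Add(-4, 8))), Add(n, Mul(n, n))) = Mul(Add(G, Mul(8, 4)), Add(n, Pow(n, 2))) = Mul(Add(G, 32), Add(n, Pow(n, 2))) = Mul(Add(32, G), Add(n, Pow(n, 2))))
Add(Function('T')(Function('J')(-12, 7), v), Mul(-1, 44347)) = Add(Mul(-72, Add(32, 7, Mul(32, -72), Mul(7, -72))), Mul(-1, 44347)) = Add(Mul(-72, Add(32, 7, -2304, -504)), -44347) = Add(Mul(-72, -2769), -44347) = Add(199368, -44347) = 155021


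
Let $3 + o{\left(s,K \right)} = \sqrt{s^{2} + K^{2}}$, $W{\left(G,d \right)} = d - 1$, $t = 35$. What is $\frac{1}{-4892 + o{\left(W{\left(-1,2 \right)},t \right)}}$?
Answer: $- \frac{4895}{23959799} - \frac{\sqrt{1226}}{23959799} \approx -0.00020576$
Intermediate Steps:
$W{\left(G,d \right)} = -1 + d$ ($W{\left(G,d \right)} = d - 1 = -1 + d$)
$o{\left(s,K \right)} = -3 + \sqrt{K^{2} + s^{2}}$ ($o{\left(s,K \right)} = -3 + \sqrt{s^{2} + K^{2}} = -3 + \sqrt{K^{2} + s^{2}}$)
$\frac{1}{-4892 + o{\left(W{\left(-1,2 \right)},t \right)}} = \frac{1}{-4892 - \left(3 - \sqrt{35^{2} + \left(-1 + 2\right)^{2}}\right)} = \frac{1}{-4892 - \left(3 - \sqrt{1225 + 1^{2}}\right)} = \frac{1}{-4892 - \left(3 - \sqrt{1225 + 1}\right)} = \frac{1}{-4892 - \left(3 - \sqrt{1226}\right)} = \frac{1}{-4895 + \sqrt{1226}}$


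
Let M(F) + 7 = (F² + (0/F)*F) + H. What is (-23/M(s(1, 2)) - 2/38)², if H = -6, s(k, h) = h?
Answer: 183184/29241 ≈ 6.2646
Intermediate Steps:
M(F) = -13 + F² (M(F) = -7 + ((F² + (0/F)*F) - 6) = -7 + ((F² + 0*F) - 6) = -7 + ((F² + 0) - 6) = -7 + (F² - 6) = -7 + (-6 + F²) = -13 + F²)
(-23/M(s(1, 2)) - 2/38)² = (-23/(-13 + 2²) - 2/38)² = (-23/(-13 + 4) - 2*1/38)² = (-23/(-9) - 1/19)² = (-23*(-⅑) - 1/19)² = (23/9 - 1/19)² = (428/171)² = 183184/29241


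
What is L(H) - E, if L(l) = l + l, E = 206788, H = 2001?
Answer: -202786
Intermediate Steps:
L(l) = 2*l
L(H) - E = 2*2001 - 1*206788 = 4002 - 206788 = -202786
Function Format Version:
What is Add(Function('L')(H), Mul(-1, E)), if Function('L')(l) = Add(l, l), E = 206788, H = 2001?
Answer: -202786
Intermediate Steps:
Function('L')(l) = Mul(2, l)
Add(Function('L')(H), Mul(-1, E)) = Add(Mul(2, 2001), Mul(-1, 206788)) = Add(4002, -206788) = -202786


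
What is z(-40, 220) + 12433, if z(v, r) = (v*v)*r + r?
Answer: 364653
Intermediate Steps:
z(v, r) = r + r*v**2 (z(v, r) = v**2*r + r = r*v**2 + r = r + r*v**2)
z(-40, 220) + 12433 = 220*(1 + (-40)**2) + 12433 = 220*(1 + 1600) + 12433 = 220*1601 + 12433 = 352220 + 12433 = 364653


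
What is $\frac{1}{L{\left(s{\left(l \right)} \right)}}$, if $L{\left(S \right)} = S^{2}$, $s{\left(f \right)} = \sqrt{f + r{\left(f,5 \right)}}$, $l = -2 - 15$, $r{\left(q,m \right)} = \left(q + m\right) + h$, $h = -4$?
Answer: $- \frac{1}{33} \approx -0.030303$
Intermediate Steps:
$r{\left(q,m \right)} = -4 + m + q$ ($r{\left(q,m \right)} = \left(q + m\right) - 4 = \left(m + q\right) - 4 = -4 + m + q$)
$l = -17$ ($l = -2 - 15 = -17$)
$s{\left(f \right)} = \sqrt{1 + 2 f}$ ($s{\left(f \right)} = \sqrt{f + \left(-4 + 5 + f\right)} = \sqrt{f + \left(1 + f\right)} = \sqrt{1 + 2 f}$)
$\frac{1}{L{\left(s{\left(l \right)} \right)}} = \frac{1}{\left(\sqrt{1 + 2 \left(-17\right)}\right)^{2}} = \frac{1}{\left(\sqrt{1 - 34}\right)^{2}} = \frac{1}{\left(\sqrt{-33}\right)^{2}} = \frac{1}{\left(i \sqrt{33}\right)^{2}} = \frac{1}{-33} = - \frac{1}{33}$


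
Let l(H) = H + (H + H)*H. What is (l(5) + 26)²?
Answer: 6561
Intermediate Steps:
l(H) = H + 2*H² (l(H) = H + (2*H)*H = H + 2*H²)
(l(5) + 26)² = (5*(1 + 2*5) + 26)² = (5*(1 + 10) + 26)² = (5*11 + 26)² = (55 + 26)² = 81² = 6561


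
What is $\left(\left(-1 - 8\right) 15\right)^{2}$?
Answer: $18225$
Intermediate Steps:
$\left(\left(-1 - 8\right) 15\right)^{2} = \left(\left(-9\right) 15\right)^{2} = \left(-135\right)^{2} = 18225$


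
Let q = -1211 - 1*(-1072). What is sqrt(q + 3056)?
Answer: sqrt(2917) ≈ 54.009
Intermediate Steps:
q = -139 (q = -1211 + 1072 = -139)
sqrt(q + 3056) = sqrt(-139 + 3056) = sqrt(2917)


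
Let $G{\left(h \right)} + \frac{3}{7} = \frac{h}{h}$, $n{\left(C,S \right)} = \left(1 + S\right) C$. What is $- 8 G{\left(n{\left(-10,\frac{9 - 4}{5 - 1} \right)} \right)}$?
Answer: $- \frac{32}{7} \approx -4.5714$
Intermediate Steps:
$n{\left(C,S \right)} = C \left(1 + S\right)$
$G{\left(h \right)} = \frac{4}{7}$ ($G{\left(h \right)} = - \frac{3}{7} + \frac{h}{h} = - \frac{3}{7} + 1 = \frac{4}{7}$)
$- 8 G{\left(n{\left(-10,\frac{9 - 4}{5 - 1} \right)} \right)} = \left(-8\right) \frac{4}{7} = - \frac{32}{7}$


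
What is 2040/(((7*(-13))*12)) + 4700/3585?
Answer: -36350/65247 ≈ -0.55711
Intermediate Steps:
2040/(((7*(-13))*12)) + 4700/3585 = 2040/((-91*12)) + 4700*(1/3585) = 2040/(-1092) + 940/717 = 2040*(-1/1092) + 940/717 = -170/91 + 940/717 = -36350/65247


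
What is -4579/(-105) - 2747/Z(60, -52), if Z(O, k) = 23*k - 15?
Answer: 833372/18165 ≈ 45.878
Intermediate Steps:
Z(O, k) = -15 + 23*k
-4579/(-105) - 2747/Z(60, -52) = -4579/(-105) - 2747/(-15 + 23*(-52)) = -4579*(-1/105) - 2747/(-15 - 1196) = 4579/105 - 2747/(-1211) = 4579/105 - 2747*(-1/1211) = 4579/105 + 2747/1211 = 833372/18165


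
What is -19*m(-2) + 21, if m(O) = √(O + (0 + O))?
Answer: 21 - 38*I ≈ 21.0 - 38.0*I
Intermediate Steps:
m(O) = √2*√O (m(O) = √(O + O) = √(2*O) = √2*√O)
-19*m(-2) + 21 = -19*√2*√(-2) + 21 = -19*√2*I*√2 + 21 = -38*I + 21 = 21 - 38*I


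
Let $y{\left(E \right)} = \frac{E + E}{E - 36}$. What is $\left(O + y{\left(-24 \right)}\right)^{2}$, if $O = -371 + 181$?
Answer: $\frac{894916}{25} \approx 35797.0$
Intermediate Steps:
$O = -190$
$y{\left(E \right)} = \frac{2 E}{-36 + E}$
$\left(O + y{\left(-24 \right)}\right)^{2} = \left(-190 + 2 \left(-24\right) \frac{1}{-36 - 24}\right)^{2} = \left(-190 + 2 \left(-24\right) \frac{1}{-60}\right)^{2} = \left(-190 + 2 \left(-24\right) \left(- \frac{1}{60}\right)\right)^{2} = \left(-190 + \frac{4}{5}\right)^{2} = \left(- \frac{946}{5}\right)^{2} = \frac{894916}{25}$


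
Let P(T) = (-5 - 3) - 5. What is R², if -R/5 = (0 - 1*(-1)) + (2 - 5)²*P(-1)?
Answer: 336400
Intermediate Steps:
P(T) = -13 (P(T) = -8 - 5 = -13)
R = 580 (R = -5*((0 - 1*(-1)) + (2 - 5)²*(-13)) = -5*((0 + 1) + (-3)²*(-13)) = -5*(1 + 9*(-13)) = -5*(1 - 117) = -5*(-116) = 580)
R² = 580² = 336400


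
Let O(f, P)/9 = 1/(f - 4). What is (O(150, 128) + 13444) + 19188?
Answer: 4764281/146 ≈ 32632.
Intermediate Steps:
O(f, P) = 9/(-4 + f) (O(f, P) = 9/(f - 4) = 9/(-4 + f))
(O(150, 128) + 13444) + 19188 = (9/(-4 + 150) + 13444) + 19188 = (9/146 + 13444) + 19188 = 1962833/146 + 19188 = 4764281/146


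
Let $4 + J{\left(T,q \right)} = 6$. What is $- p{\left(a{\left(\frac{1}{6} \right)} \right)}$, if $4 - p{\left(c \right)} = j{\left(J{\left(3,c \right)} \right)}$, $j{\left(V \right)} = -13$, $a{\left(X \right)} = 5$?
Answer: $-17$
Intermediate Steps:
$J{\left(T,q \right)} = 2$ ($J{\left(T,q \right)} = -4 + 6 = 2$)
$p{\left(c \right)} = 17$ ($p{\left(c \right)} = 4 - -13 = 4 + 13 = 17$)
$- p{\left(a{\left(\frac{1}{6} \right)} \right)} = \left(-1\right) 17 = -17$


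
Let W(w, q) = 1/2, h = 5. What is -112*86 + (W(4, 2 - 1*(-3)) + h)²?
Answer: -38407/4 ≈ -9601.8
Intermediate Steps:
W(w, q) = ½
-112*86 + (W(4, 2 - 1*(-3)) + h)² = -112*86 + (½ + 5)² = -9632 + (11/2)² = -9632 + 121/4 = -38407/4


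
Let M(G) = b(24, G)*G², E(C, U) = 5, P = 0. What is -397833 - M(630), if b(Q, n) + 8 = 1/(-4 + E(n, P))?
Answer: 2380467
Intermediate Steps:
b(Q, n) = -7 (b(Q, n) = -8 + 1/(-4 + 5) = -8 + 1/1 = -8 + 1 = -7)
M(G) = -7*G²
-397833 - M(630) = -397833 - (-7)*630² = -397833 - (-7)*396900 = -397833 - 1*(-2778300) = -397833 + 2778300 = 2380467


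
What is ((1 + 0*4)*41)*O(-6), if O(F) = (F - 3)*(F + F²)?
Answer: -11070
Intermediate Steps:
O(F) = (-3 + F)*(F + F²)
((1 + 0*4)*41)*O(-6) = ((1 + 0*4)*41)*(-6*(-3 + (-6)² - 2*(-6))) = ((1 + 0)*41)*(-6*(-3 + 36 + 12)) = (1*41)*(-6*45) = 41*(-270) = -11070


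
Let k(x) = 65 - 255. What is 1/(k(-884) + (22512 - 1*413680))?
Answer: -1/391358 ≈ -2.5552e-6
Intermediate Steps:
k(x) = -190
1/(k(-884) + (22512 - 1*413680)) = 1/(-190 + (22512 - 1*413680)) = 1/(-190 + (22512 - 413680)) = 1/(-190 - 391168) = 1/(-391358) = -1/391358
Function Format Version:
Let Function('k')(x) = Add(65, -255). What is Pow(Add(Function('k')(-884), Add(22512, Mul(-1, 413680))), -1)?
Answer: Rational(-1, 391358) ≈ -2.5552e-6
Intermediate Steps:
Function('k')(x) = -190
Pow(Add(Function('k')(-884), Add(22512, Mul(-1, 413680))), -1) = Pow(Add(-190, Add(22512, Mul(-1, 413680))), -1) = Pow(Add(-190, Add(22512, -413680)), -1) = Pow(Add(-190, -391168), -1) = Pow(-391358, -1) = Rational(-1, 391358)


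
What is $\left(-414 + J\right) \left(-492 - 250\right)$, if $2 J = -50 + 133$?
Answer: $276395$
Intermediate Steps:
$J = \frac{83}{2}$ ($J = \frac{-50 + 133}{2} = \frac{1}{2} \cdot 83 = \frac{83}{2} \approx 41.5$)
$\left(-414 + J\right) \left(-492 - 250\right) = \left(-414 + \frac{83}{2}\right) \left(-492 - 250\right) = \left(- \frac{745}{2}\right) \left(-742\right) = 276395$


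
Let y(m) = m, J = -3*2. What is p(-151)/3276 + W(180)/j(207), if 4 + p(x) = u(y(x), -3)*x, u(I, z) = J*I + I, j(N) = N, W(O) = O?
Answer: -121747/3588 ≈ -33.932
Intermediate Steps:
J = -6
u(I, z) = -5*I (u(I, z) = -6*I + I = -5*I)
p(x) = -4 - 5*x² (p(x) = -4 + (-5*x)*x = -4 - 5*x²)
p(-151)/3276 + W(180)/j(207) = (-4 - 5*(-151)²)/3276 + 180/207 = (-4 - 5*22801)*(1/3276) + 180*(1/207) = (-4 - 114005)*(1/3276) + 20/23 = -114009*1/3276 + 20/23 = -5429/156 + 20/23 = -121747/3588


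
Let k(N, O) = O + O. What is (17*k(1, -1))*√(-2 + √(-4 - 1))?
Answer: -34*√(-2 + I*√5) ≈ -24.042 - 53.759*I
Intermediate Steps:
k(N, O) = 2*O
(17*k(1, -1))*√(-2 + √(-4 - 1)) = (17*(2*(-1)))*√(-2 + √(-4 - 1)) = (17*(-2))*√(-2 + √(-5)) = -34*√(-2 + I*√5)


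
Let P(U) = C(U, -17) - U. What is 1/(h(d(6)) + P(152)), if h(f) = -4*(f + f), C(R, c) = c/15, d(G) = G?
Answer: -15/3017 ≈ -0.0049718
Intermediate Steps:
C(R, c) = c/15 (C(R, c) = c*(1/15) = c/15)
h(f) = -8*f
P(U) = -17/15 - U (P(U) = (1/15)*(-17) - U = -17/15 - U)
1/(h(d(6)) + P(152)) = 1/(-8*6 + (-17/15 - 1*152)) = 1/(-48 + (-17/15 - 152)) = 1/(-48 - 2297/15) = 1/(-3017/15) = -15/3017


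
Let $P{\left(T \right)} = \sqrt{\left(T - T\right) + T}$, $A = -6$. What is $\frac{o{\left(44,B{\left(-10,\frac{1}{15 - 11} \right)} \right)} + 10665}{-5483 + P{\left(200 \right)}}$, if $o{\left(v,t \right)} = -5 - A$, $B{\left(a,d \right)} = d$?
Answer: $- \frac{58481678}{30063089} - \frac{106660 \sqrt{2}}{30063089} \approx -1.9503$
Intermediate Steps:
$o{\left(v,t \right)} = 1$ ($o{\left(v,t \right)} = -5 - -6 = -5 + 6 = 1$)
$P{\left(T \right)} = \sqrt{T}$ ($P{\left(T \right)} = \sqrt{0 + T} = \sqrt{T}$)
$\frac{o{\left(44,B{\left(-10,\frac{1}{15 - 11} \right)} \right)} + 10665}{-5483 + P{\left(200 \right)}} = \frac{1 + 10665}{-5483 + \sqrt{200}} = \frac{10666}{-5483 + 10 \sqrt{2}}$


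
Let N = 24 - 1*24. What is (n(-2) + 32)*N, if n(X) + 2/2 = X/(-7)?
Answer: 0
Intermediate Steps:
n(X) = -1 - X/7 (n(X) = -1 + X/(-7) = -1 + X*(-⅐) = -1 - X/7)
N = 0 (N = 24 - 24 = 0)
(n(-2) + 32)*N = ((-1 - ⅐*(-2)) + 32)*0 = ((-1 + 2/7) + 32)*0 = (-5/7 + 32)*0 = (219/7)*0 = 0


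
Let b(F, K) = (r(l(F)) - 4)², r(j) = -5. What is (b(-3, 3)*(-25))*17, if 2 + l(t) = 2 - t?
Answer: -34425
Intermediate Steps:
l(t) = -t (l(t) = -2 + (2 - t) = -t)
b(F, K) = 81 (b(F, K) = (-5 - 4)² = (-9)² = 81)
(b(-3, 3)*(-25))*17 = (81*(-25))*17 = -2025*17 = -34425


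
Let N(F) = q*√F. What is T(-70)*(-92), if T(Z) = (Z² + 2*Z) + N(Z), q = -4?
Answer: -437920 + 368*I*√70 ≈ -4.3792e+5 + 3078.9*I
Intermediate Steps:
N(F) = -4*√F
T(Z) = Z² - 4*√Z + 2*Z (T(Z) = (Z² + 2*Z) - 4*√Z = Z² - 4*√Z + 2*Z)
T(-70)*(-92) = ((-70)² - 4*I*√70 + 2*(-70))*(-92) = (4900 - 4*I*√70 - 140)*(-92) = (4760 - 4*I*√70)*(-92) = -437920 + 368*I*√70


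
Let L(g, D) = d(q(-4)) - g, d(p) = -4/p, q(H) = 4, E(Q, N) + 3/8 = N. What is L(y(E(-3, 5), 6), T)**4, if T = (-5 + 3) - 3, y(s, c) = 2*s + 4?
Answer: 10556001/256 ≈ 41234.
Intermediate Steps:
E(Q, N) = -3/8 + N
y(s, c) = 4 + 2*s
T = -5 (T = -2 - 3 = -5)
L(g, D) = -1 - g (L(g, D) = -4/4 - g = -4*1/4 - g = -1 - g)
L(y(E(-3, 5), 6), T)**4 = (-1 - (4 + 2*(-3/8 + 5)))**4 = (-1 - (4 + 2*(37/8)))**4 = (-1 - (4 + 37/4))**4 = (-1 - 1*53/4)**4 = (-1 - 53/4)**4 = (-57/4)**4 = 10556001/256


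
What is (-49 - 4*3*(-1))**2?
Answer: 1369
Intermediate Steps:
(-49 - 4*3*(-1))**2 = (-49 - 12*(-1))**2 = (-49 + 12)**2 = (-37)**2 = 1369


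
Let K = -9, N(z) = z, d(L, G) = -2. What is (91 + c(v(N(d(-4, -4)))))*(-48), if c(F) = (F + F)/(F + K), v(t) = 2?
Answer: -30384/7 ≈ -4340.6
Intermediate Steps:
c(F) = 2*F/(-9 + F) (c(F) = (F + F)/(F - 9) = (2*F)/(-9 + F) = 2*F/(-9 + F))
(91 + c(v(N(d(-4, -4)))))*(-48) = (91 + 2*2/(-9 + 2))*(-48) = (91 + 2*2/(-7))*(-48) = (91 + 2*2*(-⅐))*(-48) = (91 - 4/7)*(-48) = (633/7)*(-48) = -30384/7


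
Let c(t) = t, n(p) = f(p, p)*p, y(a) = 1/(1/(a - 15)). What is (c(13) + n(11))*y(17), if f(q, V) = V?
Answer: 268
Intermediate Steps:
y(a) = -15 + a (y(a) = 1/(1/(-15 + a)) = -15 + a)
n(p) = p² (n(p) = p*p = p²)
(c(13) + n(11))*y(17) = (13 + 11²)*(-15 + 17) = (13 + 121)*2 = 134*2 = 268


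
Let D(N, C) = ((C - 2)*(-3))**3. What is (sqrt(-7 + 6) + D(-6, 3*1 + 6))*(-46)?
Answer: 426006 - 46*I ≈ 4.2601e+5 - 46.0*I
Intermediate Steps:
D(N, C) = (6 - 3*C)**3 (D(N, C) = ((-2 + C)*(-3))**3 = (6 - 3*C)**3)
(sqrt(-7 + 6) + D(-6, 3*1 + 6))*(-46) = (sqrt(-7 + 6) - 27*(-2 + (3*1 + 6))**3)*(-46) = (sqrt(-1) - 27*(-2 + (3 + 6))**3)*(-46) = (I - 27*(-2 + 9)**3)*(-46) = (I - 27*7**3)*(-46) = (I - 27*343)*(-46) = (I - 9261)*(-46) = (-9261 + I)*(-46) = 426006 - 46*I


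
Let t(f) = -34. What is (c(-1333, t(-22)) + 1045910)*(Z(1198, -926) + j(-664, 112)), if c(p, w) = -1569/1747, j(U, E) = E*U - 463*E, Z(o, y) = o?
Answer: -228447907408226/1747 ≈ -1.3077e+11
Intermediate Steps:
j(U, E) = -463*E + E*U
c(p, w) = -1569/1747 (c(p, w) = -1569*1/1747 = -1569/1747)
(c(-1333, t(-22)) + 1045910)*(Z(1198, -926) + j(-664, 112)) = (-1569/1747 + 1045910)*(1198 + 112*(-463 - 664)) = 1827203201*(1198 + 112*(-1127))/1747 = 1827203201*(1198 - 126224)/1747 = (1827203201/1747)*(-125026) = -228447907408226/1747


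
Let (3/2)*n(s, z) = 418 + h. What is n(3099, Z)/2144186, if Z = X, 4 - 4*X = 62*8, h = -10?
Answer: 136/1072093 ≈ 0.00012685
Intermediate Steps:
X = -123 (X = 1 - 31*8/2 = 1 - 1/4*496 = 1 - 124 = -123)
Z = -123
n(s, z) = 272 (n(s, z) = 2*(418 - 10)/3 = (2/3)*408 = 272)
n(3099, Z)/2144186 = 272/2144186 = 272*(1/2144186) = 136/1072093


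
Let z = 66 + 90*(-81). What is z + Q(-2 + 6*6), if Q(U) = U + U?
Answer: -7156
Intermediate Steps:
z = -7224 (z = 66 - 7290 = -7224)
Q(U) = 2*U
z + Q(-2 + 6*6) = -7224 + 2*(-2 + 6*6) = -7224 + 2*(-2 + 36) = -7224 + 2*34 = -7224 + 68 = -7156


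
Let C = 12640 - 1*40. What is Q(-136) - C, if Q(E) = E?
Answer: -12736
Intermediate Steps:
C = 12600 (C = 12640 - 40 = 12600)
Q(-136) - C = -136 - 1*12600 = -136 - 12600 = -12736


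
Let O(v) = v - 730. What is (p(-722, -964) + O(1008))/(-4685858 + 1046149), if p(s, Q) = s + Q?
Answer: 1408/3639709 ≈ 0.00038684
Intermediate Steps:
O(v) = -730 + v
p(s, Q) = Q + s
(p(-722, -964) + O(1008))/(-4685858 + 1046149) = ((-964 - 722) + (-730 + 1008))/(-4685858 + 1046149) = (-1686 + 278)/(-3639709) = -1408*(-1/3639709) = 1408/3639709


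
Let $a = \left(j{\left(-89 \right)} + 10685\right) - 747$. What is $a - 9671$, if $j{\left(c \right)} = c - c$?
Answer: $267$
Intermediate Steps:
$j{\left(c \right)} = 0$
$a = 9938$ ($a = \left(0 + 10685\right) - 747 = 10685 - 747 = 9938$)
$a - 9671 = 9938 - 9671 = 267$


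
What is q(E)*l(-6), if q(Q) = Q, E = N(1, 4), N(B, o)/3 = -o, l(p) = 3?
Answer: -36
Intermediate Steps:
N(B, o) = -3*o (N(B, o) = 3*(-o) = -3*o)
E = -12 (E = -3*4 = -12)
q(E)*l(-6) = -12*3 = -36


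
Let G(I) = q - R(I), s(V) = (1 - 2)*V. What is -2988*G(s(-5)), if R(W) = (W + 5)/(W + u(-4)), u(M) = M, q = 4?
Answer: 17928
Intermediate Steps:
s(V) = -V
R(W) = (5 + W)/(-4 + W) (R(W) = (W + 5)/(W - 4) = (5 + W)/(-4 + W))
G(I) = 4 - (5 + I)/(-4 + I)
-2988*G(s(-5)) = -8964*(-7 - 1*(-5))/(-4 - 1*(-5)) = -8964*(-7 + 5)/(-4 + 5) = -8964*(-2)/1 = -8964*(-2) = -2988*(-6) = 17928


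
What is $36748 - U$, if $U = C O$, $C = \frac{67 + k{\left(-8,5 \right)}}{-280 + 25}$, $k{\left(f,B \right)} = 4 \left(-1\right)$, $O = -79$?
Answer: $\frac{3121921}{85} \approx 36729.0$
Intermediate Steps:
$k{\left(f,B \right)} = -4$
$C = - \frac{21}{85}$ ($C = \frac{67 - 4}{-280 + 25} = \frac{63}{-255} = 63 \left(- \frac{1}{255}\right) = - \frac{21}{85} \approx -0.24706$)
$U = \frac{1659}{85}$ ($U = \left(- \frac{21}{85}\right) \left(-79\right) = \frac{1659}{85} \approx 19.518$)
$36748 - U = 36748 - \frac{1659}{85} = \frac{3121921}{85}$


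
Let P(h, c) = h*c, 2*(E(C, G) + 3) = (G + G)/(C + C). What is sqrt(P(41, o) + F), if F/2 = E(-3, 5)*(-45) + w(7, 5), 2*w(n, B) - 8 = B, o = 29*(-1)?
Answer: I*sqrt(831) ≈ 28.827*I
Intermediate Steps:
o = -29
w(n, B) = 4 + B/2
E(C, G) = -3 + G/(2*C) (E(C, G) = -3 + ((G + G)/(C + C))/2 = -3 + ((2*G)/((2*C)))/2 = -3 + ((2*G)*(1/(2*C)))/2 = -3 + (G/C)/2 = -3 + G/(2*C))
P(h, c) = c*h
F = 358 (F = 2*((-3 + (1/2)*5/(-3))*(-45) + (4 + (1/2)*5)) = 2*((-3 + (1/2)*5*(-1/3))*(-45) + (4 + 5/2)) = 2*((-3 - 5/6)*(-45) + 13/2) = 2*(-23/6*(-45) + 13/2) = 2*(345/2 + 13/2) = 2*179 = 358)
sqrt(P(41, o) + F) = sqrt(-29*41 + 358) = sqrt(-1189 + 358) = sqrt(-831) = I*sqrt(831)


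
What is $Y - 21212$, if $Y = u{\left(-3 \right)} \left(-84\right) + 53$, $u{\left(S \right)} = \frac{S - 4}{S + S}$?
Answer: $-21257$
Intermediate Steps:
$u{\left(S \right)} = \frac{-4 + S}{2 S}$
$Y = -45$ ($Y = \frac{-4 - 3}{2 \left(-3\right)} \left(-84\right) + 53 = \frac{1}{2} \left(- \frac{1}{3}\right) \left(-7\right) \left(-84\right) + 53 = \frac{7}{6} \left(-84\right) + 53 = -98 + 53 = -45$)
$Y - 21212 = -45 - 21212 = -21257$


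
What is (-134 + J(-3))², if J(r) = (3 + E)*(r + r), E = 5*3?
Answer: 58564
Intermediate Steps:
E = 15
J(r) = 36*r (J(r) = (3 + 15)*(r + r) = 18*(2*r) = 36*r)
(-134 + J(-3))² = (-134 + 36*(-3))² = (-134 - 108)² = (-242)² = 58564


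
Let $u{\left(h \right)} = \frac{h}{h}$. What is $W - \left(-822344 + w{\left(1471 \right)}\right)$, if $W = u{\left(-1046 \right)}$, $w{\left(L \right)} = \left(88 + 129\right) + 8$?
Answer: $822120$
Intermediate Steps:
$w{\left(L \right)} = 225$ ($w{\left(L \right)} = 217 + 8 = 225$)
$u{\left(h \right)} = 1$
$W = 1$
$W - \left(-822344 + w{\left(1471 \right)}\right) = 1 + \left(822344 - 225\right) = 1 + 822119 = 822120$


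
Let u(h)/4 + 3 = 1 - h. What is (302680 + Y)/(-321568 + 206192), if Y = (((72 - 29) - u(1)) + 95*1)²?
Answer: -81295/28844 ≈ -2.8184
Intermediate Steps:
u(h) = -8 - 4*h (u(h) = -12 + 4*(1 - h) = -12 + (4 - 4*h) = -8 - 4*h)
Y = 22500 (Y = (((72 - 29) - (-8 - 4*1)) + 95*1)² = ((43 - (-8 - 4)) + 95)² = ((43 - 1*(-12)) + 95)² = ((43 + 12) + 95)² = (55 + 95)² = 150² = 22500)
(302680 + Y)/(-321568 + 206192) = (302680 + 22500)/(-321568 + 206192) = 325180/(-115376) = 325180*(-1/115376) = -81295/28844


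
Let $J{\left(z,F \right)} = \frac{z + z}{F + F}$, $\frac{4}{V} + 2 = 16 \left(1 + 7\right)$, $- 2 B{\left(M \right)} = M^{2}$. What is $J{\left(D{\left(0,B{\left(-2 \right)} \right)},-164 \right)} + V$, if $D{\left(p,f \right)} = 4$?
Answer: $\frac{19}{2583} \approx 0.0073558$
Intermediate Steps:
$B{\left(M \right)} = - \frac{M^{2}}{2}$
$V = \frac{2}{63}$ ($V = \frac{4}{-2 + 16 \left(1 + 7\right)} = \frac{4}{-2 + 16 \cdot 8} = \frac{4}{-2 + 128} = \frac{4}{126} = 4 \cdot \frac{1}{126} = \frac{2}{63} \approx 0.031746$)
$J{\left(z,F \right)} = \frac{z}{F}$ ($J{\left(z,F \right)} = \frac{2 z}{2 F} = 2 z \frac{1}{2 F} = \frac{z}{F}$)
$J{\left(D{\left(0,B{\left(-2 \right)} \right)},-164 \right)} + V = \frac{4}{-164} + \frac{2}{63} = 4 \left(- \frac{1}{164}\right) + \frac{2}{63} = - \frac{1}{41} + \frac{2}{63} = \frac{19}{2583}$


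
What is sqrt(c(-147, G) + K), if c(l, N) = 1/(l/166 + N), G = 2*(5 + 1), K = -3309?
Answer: I*sqrt(1251512495)/615 ≈ 57.523*I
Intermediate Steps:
G = 12 (G = 2*6 = 12)
c(l, N) = 1/(N + l/166) (c(l, N) = 1/(l*(1/166) + N) = 1/(l/166 + N) = 1/(N + l/166))
sqrt(c(-147, G) + K) = sqrt(166/(-147 + 166*12) - 3309) = sqrt(166/(-147 + 1992) - 3309) = sqrt(166/1845 - 3309) = sqrt(-6104939/1845) = I*sqrt(1251512495)/615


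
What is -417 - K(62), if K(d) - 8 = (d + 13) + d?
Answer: -562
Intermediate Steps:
K(d) = 21 + 2*d (K(d) = 8 + ((d + 13) + d) = 8 + ((13 + d) + d) = 8 + (13 + 2*d) = 21 + 2*d)
-417 - K(62) = -417 - (21 + 2*62) = -417 - (21 + 124) = -417 - 1*145 = -417 - 145 = -562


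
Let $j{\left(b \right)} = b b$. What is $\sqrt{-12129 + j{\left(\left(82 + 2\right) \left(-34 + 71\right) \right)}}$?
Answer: $\sqrt{9647535} \approx 3106.0$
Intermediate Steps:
$j{\left(b \right)} = b^{2}$
$\sqrt{-12129 + j{\left(\left(82 + 2\right) \left(-34 + 71\right) \right)}} = \sqrt{-12129 + \left(\left(82 + 2\right) \left(-34 + 71\right)\right)^{2}} = \sqrt{-12129 + \left(84 \cdot 37\right)^{2}} = \sqrt{-12129 + 3108^{2}} = \sqrt{-12129 + 9659664} = \sqrt{9647535}$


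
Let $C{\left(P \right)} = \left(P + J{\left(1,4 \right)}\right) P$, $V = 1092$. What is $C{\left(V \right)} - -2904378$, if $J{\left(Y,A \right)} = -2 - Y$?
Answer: $4093566$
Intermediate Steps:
$C{\left(P \right)} = P \left(-3 + P\right)$ ($C{\left(P \right)} = \left(P - 3\right) P = \left(-3 + P\right) P = P \left(-3 + P\right)$)
$C{\left(V \right)} - -2904378 = 1092 \left(-3 + 1092\right) - -2904378 = 1092 \cdot 1089 + 2904378 = 1189188 + 2904378 = 4093566$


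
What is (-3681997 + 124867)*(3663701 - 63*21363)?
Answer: -8244829742160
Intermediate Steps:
(-3681997 + 124867)*(3663701 - 63*21363) = -3557130*(3663701 - 1345869) = -3557130*2317832 = -8244829742160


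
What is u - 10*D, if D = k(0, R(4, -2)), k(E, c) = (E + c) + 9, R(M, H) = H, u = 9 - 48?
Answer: -109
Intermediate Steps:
u = -39
k(E, c) = 9 + E + c
D = 7 (D = 9 + 0 - 2 = 7)
u - 10*D = -39 - 10*7 = -39 - 70 = -109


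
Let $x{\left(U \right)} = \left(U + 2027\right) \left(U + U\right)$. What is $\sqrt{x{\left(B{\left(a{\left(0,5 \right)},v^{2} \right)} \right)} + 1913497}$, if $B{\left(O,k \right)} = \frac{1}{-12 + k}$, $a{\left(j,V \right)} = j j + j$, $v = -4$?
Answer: $\frac{\sqrt{30632170}}{4} \approx 1383.7$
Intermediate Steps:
$a{\left(j,V \right)} = j + j^{2}$ ($a{\left(j,V \right)} = j^{2} + j = j + j^{2}$)
$x{\left(U \right)} = 2 U \left(2027 + U\right)$ ($x{\left(U \right)} = \left(2027 + U\right) 2 U = 2 U \left(2027 + U\right)$)
$\sqrt{x{\left(B{\left(a{\left(0,5 \right)},v^{2} \right)} \right)} + 1913497} = \sqrt{\frac{2 \left(2027 + \frac{1}{-12 + \left(-4\right)^{2}}\right)}{-12 + \left(-4\right)^{2}} + 1913497} = \sqrt{\frac{2 \left(2027 + \frac{1}{-12 + 16}\right)}{-12 + 16} + 1913497} = \sqrt{\frac{2 \left(2027 + \frac{1}{4}\right)}{4} + 1913497} = \sqrt{2 \cdot \frac{1}{4} \left(2027 + \frac{1}{4}\right) + 1913497} = \sqrt{2 \cdot \frac{1}{4} \cdot \frac{8109}{4} + 1913497} = \sqrt{\frac{8109}{8} + 1913497} = \sqrt{\frac{15316085}{8}} = \frac{\sqrt{30632170}}{4}$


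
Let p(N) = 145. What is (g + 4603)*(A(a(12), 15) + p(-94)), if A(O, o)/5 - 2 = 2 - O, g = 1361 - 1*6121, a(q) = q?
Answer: -16485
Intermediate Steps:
g = -4760 (g = 1361 - 6121 = -4760)
A(O, o) = 20 - 5*O (A(O, o) = 10 + 5*(2 - O) = 10 + (10 - 5*O) = 20 - 5*O)
(g + 4603)*(A(a(12), 15) + p(-94)) = (-4760 + 4603)*((20 - 5*12) + 145) = -157*((20 - 60) + 145) = -157*(-40 + 145) = -157*105 = -16485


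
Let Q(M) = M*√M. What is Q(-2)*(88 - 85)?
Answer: -6*I*√2 ≈ -8.4853*I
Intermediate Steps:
Q(M) = M^(3/2)
Q(-2)*(88 - 85) = (-2)^(3/2)*(88 - 85) = -2*I*√2*3 = -6*I*√2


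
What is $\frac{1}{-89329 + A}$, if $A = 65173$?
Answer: $- \frac{1}{24156} \approx -4.1398 \cdot 10^{-5}$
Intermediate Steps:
$\frac{1}{-89329 + A} = \frac{1}{-89329 + 65173} = \frac{1}{-24156} = - \frac{1}{24156}$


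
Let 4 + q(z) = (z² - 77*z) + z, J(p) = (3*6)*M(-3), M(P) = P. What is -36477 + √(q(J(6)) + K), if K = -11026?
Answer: -36477 + I*√4010 ≈ -36477.0 + 63.325*I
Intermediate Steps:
J(p) = -54 (J(p) = (3*6)*(-3) = 18*(-3) = -54)
q(z) = -4 + z² - 76*z (q(z) = -4 + ((z² - 77*z) + z) = -4 + (z² - 76*z) = -4 + z² - 76*z)
-36477 + √(q(J(6)) + K) = -36477 + √((-4 + (-54)² - 76*(-54)) - 11026) = -36477 + √((-4 + 2916 + 4104) - 11026) = -36477 + √(7016 - 11026) = -36477 + √(-4010) = -36477 + I*√4010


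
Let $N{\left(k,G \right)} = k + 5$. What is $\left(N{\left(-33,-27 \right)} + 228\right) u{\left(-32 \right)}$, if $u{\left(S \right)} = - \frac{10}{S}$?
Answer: $\frac{125}{2} \approx 62.5$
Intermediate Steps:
$N{\left(k,G \right)} = 5 + k$
$\left(N{\left(-33,-27 \right)} + 228\right) u{\left(-32 \right)} = \left(\left(5 - 33\right) + 228\right) \left(- \frac{10}{-32}\right) = \left(-28 + 228\right) \left(\left(-10\right) \left(- \frac{1}{32}\right)\right) = 200 \cdot \frac{5}{16} = \frac{125}{2}$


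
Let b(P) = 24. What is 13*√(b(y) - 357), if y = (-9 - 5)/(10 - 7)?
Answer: 39*I*√37 ≈ 237.23*I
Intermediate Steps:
y = -14/3 ≈ -4.6667
13*√(b(y) - 357) = 13*√(24 - 357) = 13*√(-333) = 13*(3*I*√37) = 39*I*√37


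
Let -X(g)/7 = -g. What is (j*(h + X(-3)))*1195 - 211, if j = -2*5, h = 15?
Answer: 71489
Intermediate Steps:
j = -10
X(g) = 7*g (X(g) = -(-7)*g = 7*g)
(j*(h + X(-3)))*1195 - 211 = -10*(15 + 7*(-3))*1195 - 211 = -10*(15 - 21)*1195 - 211 = -10*(-6)*1195 - 211 = 60*1195 - 211 = 71700 - 211 = 71489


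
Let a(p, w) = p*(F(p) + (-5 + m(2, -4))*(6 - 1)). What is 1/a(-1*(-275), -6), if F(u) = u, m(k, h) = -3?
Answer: 1/64625 ≈ 1.5474e-5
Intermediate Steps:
a(p, w) = p*(-40 + p) (a(p, w) = p*(p + (-5 - 3)*(6 - 1)) = p*(p - 8*5) = p*(p - 40) = p*(-40 + p))
1/a(-1*(-275), -6) = 1/((-1*(-275))*(-40 - 1*(-275))) = 1/(275*(-40 + 275)) = 1/(275*235) = 1/64625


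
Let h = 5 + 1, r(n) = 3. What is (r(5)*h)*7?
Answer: 126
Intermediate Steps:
h = 6
(r(5)*h)*7 = (3*6)*7 = 18*7 = 126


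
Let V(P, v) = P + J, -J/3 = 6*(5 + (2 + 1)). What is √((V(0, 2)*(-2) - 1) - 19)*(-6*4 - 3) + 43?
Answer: 43 - 54*√67 ≈ -399.01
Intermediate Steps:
J = -144 (J = -18*(5 + (2 + 1)) = -18*(5 + 3) = -18*8 = -3*48 = -144)
V(P, v) = -144 + P (V(P, v) = P - 144 = -144 + P)
√((V(0, 2)*(-2) - 1) - 19)*(-6*4 - 3) + 43 = √(((-144 + 0)*(-2) - 1) - 19)*(-6*4 - 3) + 43 = √((-144*(-2) - 1) - 19)*(-24 - 3) + 43 = √((288 - 1) - 19)*(-27) + 43 = √(287 - 19)*(-27) + 43 = √268*(-27) + 43 = (2*√67)*(-27) + 43 = -54*√67 + 43 = 43 - 54*√67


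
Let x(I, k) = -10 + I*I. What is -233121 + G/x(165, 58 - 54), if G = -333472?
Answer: -6344721487/27215 ≈ -2.3313e+5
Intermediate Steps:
x(I, k) = -10 + I**2
-233121 + G/x(165, 58 - 54) = -233121 - 333472/(-10 + 165**2) = -233121 - 333472/(-10 + 27225) = -233121 - 333472/27215 = -6344721487/27215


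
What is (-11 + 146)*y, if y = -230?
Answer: -31050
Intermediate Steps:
(-11 + 146)*y = (-11 + 146)*(-230) = 135*(-230) = -31050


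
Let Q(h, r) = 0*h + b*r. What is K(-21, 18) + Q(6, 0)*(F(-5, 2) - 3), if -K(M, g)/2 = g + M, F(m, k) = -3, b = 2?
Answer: 6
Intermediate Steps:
K(M, g) = -2*M - 2*g (K(M, g) = -2*(g + M) = -2*(M + g) = -2*M - 2*g)
Q(h, r) = 2*r (Q(h, r) = 0*h + 2*r = 0 + 2*r = 2*r)
K(-21, 18) + Q(6, 0)*(F(-5, 2) - 3) = (-2*(-21) - 2*18) + (2*0)*(-3 - 3) = (42 - 36) + 0*(-6) = 6 + 0 = 6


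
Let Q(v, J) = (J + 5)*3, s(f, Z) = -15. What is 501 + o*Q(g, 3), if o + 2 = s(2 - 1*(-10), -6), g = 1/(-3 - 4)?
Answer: 93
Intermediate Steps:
g = -⅐ (g = 1/(-7) = -⅐ ≈ -0.14286)
o = -17 (o = -2 - 15 = -17)
Q(v, J) = 15 + 3*J (Q(v, J) = (5 + J)*3 = 15 + 3*J)
501 + o*Q(g, 3) = 501 - 17*(15 + 3*3) = 501 - 17*(15 + 9) = 501 - 17*24 = 501 - 408 = 93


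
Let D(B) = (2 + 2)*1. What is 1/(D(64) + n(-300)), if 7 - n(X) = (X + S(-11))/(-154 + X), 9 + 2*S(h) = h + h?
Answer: 908/9357 ≈ 0.097040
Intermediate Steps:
S(h) = -9/2 + h (S(h) = -9/2 + (h + h)/2 = -9/2 + (2*h)/2 = -9/2 + h)
D(B) = 4 (D(B) = 4*1 = 4)
n(X) = 7 - (-31/2 + X)/(-154 + X) (n(X) = 7 - (X + (-9/2 - 11))/(-154 + X) = 7 - (X - 31/2)/(-154 + X) = 7 - (-31/2 + X)/(-154 + X))
1/(D(64) + n(-300)) = 1/(4 + (-2125 + 12*(-300))/(2*(-154 - 300))) = 1/(4 + (½)*(-2125 - 3600)/(-454)) = 1/(4 + (½)*(-1/454)*(-5725)) = 1/(4 + 5725/908) = 1/(9357/908) = 908/9357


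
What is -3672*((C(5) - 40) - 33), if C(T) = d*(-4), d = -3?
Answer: 223992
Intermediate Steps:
C(T) = 12 (C(T) = -3*(-4) = 12)
-3672*((C(5) - 40) - 33) = -3672*((12 - 40) - 33) = -3672*(-28 - 33) = -3672*(-61) = 223992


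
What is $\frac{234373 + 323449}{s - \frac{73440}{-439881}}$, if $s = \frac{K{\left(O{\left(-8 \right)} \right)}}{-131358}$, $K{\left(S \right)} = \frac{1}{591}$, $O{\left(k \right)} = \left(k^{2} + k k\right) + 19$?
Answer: $\frac{6349705684339983732}{1900445362813} \approx 3.3412 \cdot 10^{6}$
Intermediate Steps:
$O{\left(k \right)} = 19 + 2 k^{2}$ ($O{\left(k \right)} = \left(k^{2} + k^{2}\right) + 19 = 2 k^{2} + 19 = 19 + 2 k^{2}$)
$K{\left(S \right)} = \frac{1}{591}$
$s = - \frac{1}{77632578}$ ($s = \frac{1}{591 \left(-131358\right)} = \frac{1}{591} \left(- \frac{1}{131358}\right) = - \frac{1}{77632578} \approx -1.2881 \cdot 10^{-8}$)
$\frac{234373 + 323449}{s - \frac{73440}{-439881}} = \frac{234373 + 323449}{- \frac{1}{77632578} - \frac{73440}{-439881}} = \frac{557822}{- \frac{1}{77632578} - - \frac{24480}{146627}} = \frac{557822}{- \frac{1}{77632578} + \frac{24480}{146627}} = \frac{557822}{\frac{1900445362813}{11383032014406}} = 557822 \cdot \frac{11383032014406}{1900445362813} = \frac{6349705684339983732}{1900445362813}$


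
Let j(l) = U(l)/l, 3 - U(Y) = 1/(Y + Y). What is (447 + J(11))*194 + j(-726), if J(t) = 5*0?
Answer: 91413948779/1054152 ≈ 86718.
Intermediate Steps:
U(Y) = 3 - 1/(2*Y) (U(Y) = 3 - 1/(Y + Y) = 3 - 1/(2*Y))
J(t) = 0
j(l) = (3 - 1/(2*l))/l
(447 + J(11))*194 + j(-726) = (447 + 0)*194 + (½)*(-1 + 6*(-726))/(-726)² = 447*194 + (½)*(1/527076)*(-1 - 4356) = 86718 + (½)*(1/527076)*(-4357) = 86718 - 4357/1054152 = 91413948779/1054152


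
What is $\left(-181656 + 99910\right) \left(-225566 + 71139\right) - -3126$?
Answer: $12623792668$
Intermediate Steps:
$\left(-181656 + 99910\right) \left(-225566 + 71139\right) - -3126 = \left(-81746\right) \left(-154427\right) + 3126 = 12623789542 + 3126 = 12623792668$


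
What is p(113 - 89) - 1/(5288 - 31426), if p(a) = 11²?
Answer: 3162699/26138 ≈ 121.00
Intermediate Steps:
p(a) = 121
p(113 - 89) - 1/(5288 - 31426) = 121 - 1/(5288 - 31426) = 121 - 1/(-26138) = 121 - 1*(-1/26138) = 121 + 1/26138 = 3162699/26138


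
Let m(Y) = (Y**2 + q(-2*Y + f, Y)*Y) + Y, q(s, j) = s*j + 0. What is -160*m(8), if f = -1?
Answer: 162560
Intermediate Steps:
q(s, j) = j*s (q(s, j) = j*s + 0 = j*s)
m(Y) = Y + Y**2 + Y**2*(-1 - 2*Y) (m(Y) = (Y**2 + (Y*(-2*Y - 1))*Y) + Y = (Y**2 + (Y*(-1 - 2*Y))*Y) + Y = (Y**2 + Y**2*(-1 - 2*Y)) + Y = Y + Y**2 + Y**2*(-1 - 2*Y))
-160*m(8) = -160*(8 - 2*8**3) = -160*(8 - 2*512) = -160*(8 - 1024) = -160*(-1016) = 162560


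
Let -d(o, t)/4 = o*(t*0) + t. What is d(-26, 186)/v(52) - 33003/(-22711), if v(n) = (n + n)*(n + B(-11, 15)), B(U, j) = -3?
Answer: 1454676/1112839 ≈ 1.3072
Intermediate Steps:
d(o, t) = -4*t (d(o, t) = -4*(o*(t*0) + t) = -4*(o*0 + t) = -4*(0 + t) = -4*t)
v(n) = 2*n*(-3 + n) (v(n) = (n + n)*(n - 3) = (2*n)*(-3 + n) = 2*n*(-3 + n))
d(-26, 186)/v(52) - 33003/(-22711) = (-4*186)/((2*52*(-3 + 52))) - 33003/(-22711) = -744/(2*52*49) - 33003*(-1/22711) = -744/5096 + 33003/22711 = -744*1/5096 + 33003/22711 = -93/637 + 33003/22711 = 1454676/1112839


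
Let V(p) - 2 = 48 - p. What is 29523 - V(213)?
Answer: 29686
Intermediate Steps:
V(p) = 50 - p (V(p) = 2 + (48 - p) = 50 - p)
29523 - V(213) = 29523 - (50 - 1*213) = 29523 - (50 - 213) = 29523 - 1*(-163) = 29523 + 163 = 29686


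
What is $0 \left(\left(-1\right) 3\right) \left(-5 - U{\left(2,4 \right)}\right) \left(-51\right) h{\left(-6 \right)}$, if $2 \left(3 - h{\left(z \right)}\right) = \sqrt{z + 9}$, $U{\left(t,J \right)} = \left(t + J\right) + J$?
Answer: $0$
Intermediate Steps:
$U{\left(t,J \right)} = t + 2 J$ ($U{\left(t,J \right)} = \left(J + t\right) + J = t + 2 J$)
$h{\left(z \right)} = 3 - \frac{\sqrt{9 + z}}{2}$ ($h{\left(z \right)} = 3 - \frac{\sqrt{z + 9}}{2} = 3 - \frac{\sqrt{9 + z}}{2}$)
$0 \left(\left(-1\right) 3\right) \left(-5 - U{\left(2,4 \right)}\right) \left(-51\right) h{\left(-6 \right)} = 0 \left(\left(-1\right) 3\right) \left(-5 - \left(2 + 2 \cdot 4\right)\right) \left(-51\right) \left(3 - \frac{\sqrt{9 - 6}}{2}\right) = 0 \left(-3\right) \left(-5 - \left(2 + 8\right)\right) \left(-51\right) \left(3 - \frac{\sqrt{3}}{2}\right) = 0 \left(-5 - 10\right) \left(-51\right) \left(3 - \frac{\sqrt{3}}{2}\right) = 0 \left(-15\right) \left(-51\right) \left(3 - \frac{\sqrt{3}}{2}\right) = 0 \left(-51\right) \left(3 - \frac{\sqrt{3}}{2}\right) = 0 \left(3 - \frac{\sqrt{3}}{2}\right) = 0$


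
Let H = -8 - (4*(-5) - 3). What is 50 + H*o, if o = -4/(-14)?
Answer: 380/7 ≈ 54.286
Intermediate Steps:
H = 15 (H = -8 - (-20 - 3) = -8 - 1*(-23) = -8 + 23 = 15)
o = 2/7 (o = -4*(-1/14) = 2/7 ≈ 0.28571)
50 + H*o = 50 + 15*(2/7) = 50 + 30/7 = 380/7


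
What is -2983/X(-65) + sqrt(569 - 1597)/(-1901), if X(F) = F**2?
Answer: -2983/4225 - 2*I*sqrt(257)/1901 ≈ -0.70604 - 0.016866*I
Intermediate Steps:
-2983/X(-65) + sqrt(569 - 1597)/(-1901) = -2983/((-65)**2) + sqrt(569 - 1597)/(-1901) = -2983/4225 + sqrt(-1028)*(-1/1901) = -2983*1/4225 + (2*I*sqrt(257))*(-1/1901) = -2983/4225 - 2*I*sqrt(257)/1901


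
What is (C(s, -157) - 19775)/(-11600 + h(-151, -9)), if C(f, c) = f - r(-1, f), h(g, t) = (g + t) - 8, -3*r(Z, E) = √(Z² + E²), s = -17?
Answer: 2474/1471 - √290/35304 ≈ 1.6814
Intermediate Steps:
r(Z, E) = -√(E² + Z²)/3 (r(Z, E) = -√(Z² + E²)/3 = -√(E² + Z²)/3)
h(g, t) = -8 + g + t
C(f, c) = f + √(1 + f²)/3 (C(f, c) = f - (-1)*√(f² + (-1)²)/3 = f - (-1)*√(f² + 1)/3 = f - (-1)*√(1 + f²)/3 = f + √(1 + f²)/3)
(C(s, -157) - 19775)/(-11600 + h(-151, -9)) = ((-17 + √(1 + (-17)²)/3) - 19775)/(-11600 + (-8 - 151 - 9)) = ((-17 + √(1 + 289)/3) - 19775)/(-11600 - 168) = ((-17 + √290/3) - 19775)/(-11768) = (-19792 + √290/3)*(-1/11768) = 2474/1471 - √290/35304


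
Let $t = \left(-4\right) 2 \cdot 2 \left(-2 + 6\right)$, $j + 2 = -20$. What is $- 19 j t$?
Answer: $-26752$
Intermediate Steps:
$j = -22$ ($j = -2 - 20 = -22$)
$t = -64$ ($t = - 8 \cdot 2 \cdot 4 = \left(-8\right) 8 = -64$)
$- 19 j t = \left(-19\right) \left(-22\right) \left(-64\right) = 418 \left(-64\right) = -26752$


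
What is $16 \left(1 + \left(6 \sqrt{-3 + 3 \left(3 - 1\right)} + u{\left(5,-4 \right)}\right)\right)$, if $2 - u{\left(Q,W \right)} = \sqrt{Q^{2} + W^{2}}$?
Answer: $48 - 16 \sqrt{41} + 96 \sqrt{3} \approx 111.83$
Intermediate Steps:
$u{\left(Q,W \right)} = 2 - \sqrt{Q^{2} + W^{2}}$
$16 \left(1 + \left(6 \sqrt{-3 + 3 \left(3 - 1\right)} + u{\left(5,-4 \right)}\right)\right) = 16 \left(1 + \left(6 \sqrt{-3 + 3 \left(3 - 1\right)} + \left(2 - \sqrt{5^{2} + \left(-4\right)^{2}}\right)\right)\right) = 16 \left(1 + \left(6 \sqrt{-3 + 3 \cdot 2} + \left(2 - \sqrt{25 + 16}\right)\right)\right) = 16 \left(1 + \left(6 \sqrt{-3 + 6} + \left(2 - \sqrt{41}\right)\right)\right) = 16 \left(1 + \left(6 \sqrt{3} + \left(2 - \sqrt{41}\right)\right)\right) = 16 \left(1 + \left(2 - \sqrt{41} + 6 \sqrt{3}\right)\right) = 16 \left(3 - \sqrt{41} + 6 \sqrt{3}\right) = 48 - 16 \sqrt{41} + 96 \sqrt{3}$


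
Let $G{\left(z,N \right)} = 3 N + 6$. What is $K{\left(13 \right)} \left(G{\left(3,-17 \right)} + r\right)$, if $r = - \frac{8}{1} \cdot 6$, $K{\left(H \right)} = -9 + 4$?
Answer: $465$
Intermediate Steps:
$K{\left(H \right)} = -5$
$G{\left(z,N \right)} = 6 + 3 N$
$r = -48$ ($r = - 8 \cdot 1 \cdot 6 = \left(-1\right) 8 \cdot 6 = \left(-8\right) 6 = -48$)
$K{\left(13 \right)} \left(G{\left(3,-17 \right)} + r\right) = - 5 \left(\left(6 + 3 \left(-17\right)\right) - 48\right) = - 5 \left(\left(6 - 51\right) - 48\right) = - 5 \left(-45 - 48\right) = \left(-5\right) \left(-93\right) = 465$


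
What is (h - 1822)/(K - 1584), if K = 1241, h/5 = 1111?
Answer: -3733/343 ≈ -10.883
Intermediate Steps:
h = 5555 (h = 5*1111 = 5555)
(h - 1822)/(K - 1584) = (5555 - 1822)/(1241 - 1584) = 3733/(-343) = 3733*(-1/343) = -3733/343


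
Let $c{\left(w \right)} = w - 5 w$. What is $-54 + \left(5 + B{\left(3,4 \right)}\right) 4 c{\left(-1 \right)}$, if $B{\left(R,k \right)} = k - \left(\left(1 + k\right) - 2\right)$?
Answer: $42$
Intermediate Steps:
$c{\left(w \right)} = - 4 w$
$B{\left(R,k \right)} = 1$ ($B{\left(R,k \right)} = k - \left(-1 + k\right) = 1$)
$-54 + \left(5 + B{\left(3,4 \right)}\right) 4 c{\left(-1 \right)} = -54 + \left(5 + 1\right) 4 \left(\left(-4\right) \left(-1\right)\right) = -54 + 6 \cdot 4 \cdot 4 = -54 + 24 \cdot 4 = -54 + 96 = 42$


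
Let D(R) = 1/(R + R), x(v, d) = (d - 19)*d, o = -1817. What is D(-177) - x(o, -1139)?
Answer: -466912549/354 ≈ -1.3190e+6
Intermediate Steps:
x(v, d) = d*(-19 + d) (x(v, d) = (-19 + d)*d = d*(-19 + d))
D(R) = 1/(2*R)
D(-177) - x(o, -1139) = (½)/(-177) - (-1139)*(-19 - 1139) = (½)*(-1/177) - (-1139)*(-1158) = -1/354 - 1*1318962 = -1/354 - 1318962 = -466912549/354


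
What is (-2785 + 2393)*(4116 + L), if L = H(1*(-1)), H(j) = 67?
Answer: -1639736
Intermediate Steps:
L = 67
(-2785 + 2393)*(4116 + L) = (-2785 + 2393)*(4116 + 67) = -392*4183 = -1639736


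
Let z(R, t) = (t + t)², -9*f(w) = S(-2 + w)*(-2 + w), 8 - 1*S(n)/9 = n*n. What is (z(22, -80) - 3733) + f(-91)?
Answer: -781746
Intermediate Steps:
S(n) = 72 - 9*n² (S(n) = 72 - 9*n*n = 72 - 9*n²)
f(w) = -(-2 + w)*(72 - 9*(-2 + w)²)/9 (f(w) = -(72 - 9*(-2 + w)²)*(-2 + w)/9 = -(-2 + w)*(72 - 9*(-2 + w)²)/9)
z(R, t) = 4*t² (z(R, t) = (2*t)² = 4*t²)
(z(22, -80) - 3733) + f(-91) = (4*(-80)² - 3733) + (-8 + (-2 - 91)²)*(-2 - 91) = (4*6400 - 3733) + (-8 + (-93)²)*(-93) = (25600 - 3733) + (-8 + 8649)*(-93) = 21867 + 8641*(-93) = 21867 - 803613 = -781746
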